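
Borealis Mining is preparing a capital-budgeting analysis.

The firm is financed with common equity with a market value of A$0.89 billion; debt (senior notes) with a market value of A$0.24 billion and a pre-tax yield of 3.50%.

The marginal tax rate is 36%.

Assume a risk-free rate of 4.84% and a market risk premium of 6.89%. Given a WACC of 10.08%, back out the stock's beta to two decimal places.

Total capital V = 0.89 + 0.24 = 1.13.
Equity weight = 0.89/1.13 = 0.7876.
Senior notes weight = 0.24/1.13 = 0.2124.
Debt contribution = 0.2124 × 3.5% × (1 − 36%) = 0.4758%.
Required equity contribution = 10.08% − 0.4758% = 9.6042%  ⇒  Re = 12.1942%.
CAPM: 12.1942% = 4.84% + β × 6.89%  ⇒  β = 1.0674.

1.07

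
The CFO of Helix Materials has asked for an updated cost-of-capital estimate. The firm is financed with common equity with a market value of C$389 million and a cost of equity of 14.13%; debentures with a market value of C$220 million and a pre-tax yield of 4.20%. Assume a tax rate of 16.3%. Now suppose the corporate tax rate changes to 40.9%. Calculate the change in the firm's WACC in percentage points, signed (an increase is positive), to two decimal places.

Current WACC:
Total capital V = 389 + 220 = 609.
Equity: weight = 389/609 = 0.6388; cost = 14.13%.
Debentures: weight = 220/609 = 0.3612; after-tax cost = 4.2% × (1 − 16.3%) = 3.5154%.
WACC = 0.6388 × 14.1300% + 0.3612 × 3.5154% = 10.2955%.
After the change:
Total capital V = 389 + 220 = 609.
Equity: weight = 389/609 = 0.6388; cost = 14.13%.
Debentures: weight = 220/609 = 0.3612; after-tax cost = 4.2% × (1 − 40.9%) = 2.4822%.
WACC = 0.6388 × 14.1300% + 0.3612 × 2.4822% = 9.9223%.
Change in WACC = 9.9223% − 10.2955% = -0.3732 pp.

-0.37 pp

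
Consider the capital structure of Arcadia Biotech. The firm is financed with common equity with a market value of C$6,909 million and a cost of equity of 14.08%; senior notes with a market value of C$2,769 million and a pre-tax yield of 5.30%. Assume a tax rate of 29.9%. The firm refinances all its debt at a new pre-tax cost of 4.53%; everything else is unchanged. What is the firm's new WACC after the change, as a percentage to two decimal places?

After the change:
Total capital V = 6909 + 2769 = 9678.
Equity: weight = 6909/9678 = 0.7139; cost = 14.08%.
Senior notes: weight = 2769/9678 = 0.2861; after-tax cost = 4.53% × (1 − 29.9%) = 3.1755%.
WACC = 0.7139 × 14.0800% + 0.2861 × 3.1755% = 10.9601%.

10.96%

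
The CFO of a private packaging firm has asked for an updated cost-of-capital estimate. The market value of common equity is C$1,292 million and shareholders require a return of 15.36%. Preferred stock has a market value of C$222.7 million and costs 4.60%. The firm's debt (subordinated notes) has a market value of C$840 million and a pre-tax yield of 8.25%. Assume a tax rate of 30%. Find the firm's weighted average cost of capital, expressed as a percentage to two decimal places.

10.92%

Total capital V = 1292 + 222.7 + 840 = 2354.7.
Equity: weight = 1292/2354.7 = 0.5487; cost = 15.36%.
Preferred: weight = 222.7/2354.7 = 0.0946; cost = 4.6%.
Subordinated notes: weight = 840/2354.7 = 0.3567; after-tax cost = 8.25% × (1 − 30%) = 5.7750%.
WACC = 0.5487 × 15.3600% + 0.0946 × 4.6000% + 0.3567 × 5.7750% = 10.9231%.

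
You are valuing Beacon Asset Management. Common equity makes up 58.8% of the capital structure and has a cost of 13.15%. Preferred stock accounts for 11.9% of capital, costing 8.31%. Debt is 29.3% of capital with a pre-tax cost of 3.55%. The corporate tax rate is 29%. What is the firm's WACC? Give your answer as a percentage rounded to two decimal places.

After-tax cost of debt = 3.55% × (1 − 29%) = 2.5205%.
WACC = 0.588 × 13.1500% + 0.119 × 8.3100% + 0.293 × 2.5205% = 9.4596%.

9.46%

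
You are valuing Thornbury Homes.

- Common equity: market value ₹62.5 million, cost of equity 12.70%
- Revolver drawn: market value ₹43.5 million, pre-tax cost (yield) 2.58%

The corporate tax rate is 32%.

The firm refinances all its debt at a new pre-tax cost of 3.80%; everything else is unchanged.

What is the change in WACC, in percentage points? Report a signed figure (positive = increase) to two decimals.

Current WACC:
Total capital V = 62.5 + 43.5 = 106.
Equity: weight = 62.5/106 = 0.5896; cost = 12.7%.
Revolver drawn: weight = 43.5/106 = 0.4104; after-tax cost = 2.58% × (1 − 32%) = 1.7544%.
WACC = 0.5896 × 12.7000% + 0.4104 × 1.7544% = 8.2082%.
After the change:
Total capital V = 62.5 + 43.5 = 106.
Equity: weight = 62.5/106 = 0.5896; cost = 12.7%.
Revolver drawn: weight = 43.5/106 = 0.4104; after-tax cost = 3.8% × (1 − 32%) = 2.5840%.
WACC = 0.5896 × 12.7000% + 0.4104 × 2.5840% = 8.5486%.
Change in WACC = 8.5486% − 8.2082% = 0.3404 pp.

+0.34 pp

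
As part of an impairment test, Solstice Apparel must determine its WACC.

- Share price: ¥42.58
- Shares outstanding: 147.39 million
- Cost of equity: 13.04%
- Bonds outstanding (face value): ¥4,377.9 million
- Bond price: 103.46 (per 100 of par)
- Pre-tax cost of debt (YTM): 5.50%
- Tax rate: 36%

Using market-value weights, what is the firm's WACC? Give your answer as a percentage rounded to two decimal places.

Market value of equity E = 42.58 × 147.39m = 6275.8662m. Market value of debt D = 4377.9m × 103.46/100 = 4529.37534m.
Total capital V = 6275.8662 + 4529.37534 = 10805.24154.
Equity: weight = 6275.8662/10805.24154 = 0.5808; cost = 13.04%.
Bonds outstanding: weight = 4529.37534/10805.24154 = 0.4192; after-tax cost = 5.5% × (1 − 36%) = 3.5200%.
WACC = 0.5808 × 13.0400% + 0.4192 × 3.5200% = 9.0494%.

9.05%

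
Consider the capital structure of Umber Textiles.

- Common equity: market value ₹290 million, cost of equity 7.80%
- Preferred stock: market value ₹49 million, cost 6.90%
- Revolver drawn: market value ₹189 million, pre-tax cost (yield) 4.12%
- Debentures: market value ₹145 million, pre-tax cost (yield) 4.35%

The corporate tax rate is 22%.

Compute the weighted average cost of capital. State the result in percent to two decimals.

Total capital V = 290 + 49 + 189 + 145 = 673.
Equity: weight = 290/673 = 0.4309; cost = 7.8%.
Preferred: weight = 49/673 = 0.0728; cost = 6.9%.
Revolver drawn: weight = 189/673 = 0.2808; after-tax cost = 4.12% × (1 − 22%) = 3.2136%.
Debentures: weight = 145/673 = 0.2155; after-tax cost = 4.35% × (1 − 22%) = 3.3930%.
WACC = 0.4309 × 7.8000% + 0.0728 × 6.9000% + 0.2808 × 3.2136% + 0.2155 × 3.3930% = 5.4970%.

5.50%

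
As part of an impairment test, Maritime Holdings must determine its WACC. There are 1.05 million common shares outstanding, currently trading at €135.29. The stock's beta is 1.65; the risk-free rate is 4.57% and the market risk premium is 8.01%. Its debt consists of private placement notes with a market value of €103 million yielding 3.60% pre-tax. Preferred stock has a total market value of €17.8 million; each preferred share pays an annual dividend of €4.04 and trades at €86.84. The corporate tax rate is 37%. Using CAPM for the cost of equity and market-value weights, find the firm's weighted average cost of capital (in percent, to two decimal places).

10.82%

Cost of equity via CAPM: Re = 4.57% + 1.65 × 8.01% = 17.7865%.
Cost of preferred: Rp = 4.04 / 86.84 = 4.6522%.
Market value of equity E = 135.29 × 1.05m = 142.0545m.
Total capital V = 142.0545 + 17.8 + 103 = 262.8545.
Equity: weight = 142.0545/262.8545 = 0.5404; cost = 17.7865%.
Preferred: weight = 17.8/262.8545 = 0.0677; cost = 4.6522%.
Private placement notes: weight = 103/262.8545 = 0.3919; after-tax cost = 3.6% × (1 − 37%) = 2.2680%.
WACC = 0.5404 × 17.7865% + 0.0677 × 4.6522% + 0.3919 × 2.2680% = 10.8161%.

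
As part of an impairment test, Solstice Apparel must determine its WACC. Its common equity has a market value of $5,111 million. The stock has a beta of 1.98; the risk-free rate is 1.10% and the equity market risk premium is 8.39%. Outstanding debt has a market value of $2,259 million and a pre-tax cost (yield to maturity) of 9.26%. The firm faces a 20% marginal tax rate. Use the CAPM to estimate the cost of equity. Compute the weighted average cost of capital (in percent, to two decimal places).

Cost of equity via CAPM: Re = 1.1% + 1.98 × 8.39% = 17.7122%.
Total capital V = 5111 + 2259 = 7370.
Equity: weight = 5111/7370 = 0.6935; cost = 17.7122%.
Debt: weight = 2259/7370 = 0.3065; after-tax cost = 9.26% × (1 − 20%) = 7.4080%.
WACC = 0.6935 × 17.7122% + 0.3065 × 7.4080% = 14.5538%.

14.55%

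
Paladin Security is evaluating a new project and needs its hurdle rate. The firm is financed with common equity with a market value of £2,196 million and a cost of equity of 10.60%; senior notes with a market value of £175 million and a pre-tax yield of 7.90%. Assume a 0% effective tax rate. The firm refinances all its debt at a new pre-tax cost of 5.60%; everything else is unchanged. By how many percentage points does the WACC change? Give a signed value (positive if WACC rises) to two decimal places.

-0.17 pp

Current WACC:
Total capital V = 2196 + 175 = 2371.
Equity: weight = 2196/2371 = 0.9262; cost = 10.6%.
Senior notes: weight = 175/2371 = 0.0738; after-tax cost = 7.9% × (1 − 0%) = 7.9000%.
WACC = 0.9262 × 10.6000% + 0.0738 × 7.9000% = 10.4007%.
After the change:
Total capital V = 2196 + 175 = 2371.
Equity: weight = 2196/2371 = 0.9262; cost = 10.6%.
Senior notes: weight = 175/2371 = 0.0738; after-tax cost = 5.6% × (1 − 0%) = 5.6000%.
WACC = 0.9262 × 10.6000% + 0.0738 × 5.6000% = 10.2310%.
Change in WACC = 10.2310% − 10.4007% = -0.1698 pp.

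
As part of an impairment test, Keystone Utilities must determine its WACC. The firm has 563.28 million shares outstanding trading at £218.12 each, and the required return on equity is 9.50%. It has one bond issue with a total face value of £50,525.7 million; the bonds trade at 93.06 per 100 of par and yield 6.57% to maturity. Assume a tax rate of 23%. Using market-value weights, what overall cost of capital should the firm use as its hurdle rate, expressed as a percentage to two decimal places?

Market value of equity E = 218.12 × 563.28m = 122862.6336m. Market value of debt D = 50525.7m × 93.06/100 = 47019.21642m.
Total capital V = 122862.6336 + 47019.21642 = 169881.85002.
Equity: weight = 122862.6336/169881.85002 = 0.7232; cost = 9.5%.
Bonds outstanding: weight = 47019.21642/169881.85002 = 0.2768; after-tax cost = 6.57% × (1 − 23%) = 5.0589%.
WACC = 0.7232 × 9.5000% + 0.2768 × 5.0589% = 8.2708%.

8.27%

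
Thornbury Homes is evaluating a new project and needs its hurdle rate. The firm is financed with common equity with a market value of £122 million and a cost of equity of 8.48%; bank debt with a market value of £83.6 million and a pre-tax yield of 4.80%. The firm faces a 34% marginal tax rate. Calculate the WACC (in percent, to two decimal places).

6.32%

Total capital V = 122 + 83.6 = 205.6.
Equity: weight = 122/205.6 = 0.5934; cost = 8.48%.
Bank debt: weight = 83.6/205.6 = 0.4066; after-tax cost = 4.8% × (1 − 34%) = 3.1680%.
WACC = 0.5934 × 8.4800% + 0.4066 × 3.1680% = 6.3201%.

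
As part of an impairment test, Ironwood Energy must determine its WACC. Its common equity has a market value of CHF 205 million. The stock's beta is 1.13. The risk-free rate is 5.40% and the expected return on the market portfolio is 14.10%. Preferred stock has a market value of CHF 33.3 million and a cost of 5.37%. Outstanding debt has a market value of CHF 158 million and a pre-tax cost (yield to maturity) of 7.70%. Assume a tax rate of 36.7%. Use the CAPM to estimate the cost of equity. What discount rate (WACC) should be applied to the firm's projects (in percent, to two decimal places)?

10.27%

Market risk premium = 14.1% − 5.4% = 8.7%.
Cost of equity via CAPM: Re = 5.4% + 1.13 × 8.7% = 15.2310%.
Total capital V = 205 + 33.3 + 158 = 396.3.
Equity: weight = 205/396.3 = 0.5173; cost = 15.231%.
Preferred: weight = 33.3/396.3 = 0.0840; cost = 5.37%.
Debt: weight = 158/396.3 = 0.3987; after-tax cost = 7.7% × (1 − 36.7%) = 4.8741%.
WACC = 0.5173 × 15.2310% + 0.0840 × 5.3700% + 0.3987 × 4.8741% = 10.2732%.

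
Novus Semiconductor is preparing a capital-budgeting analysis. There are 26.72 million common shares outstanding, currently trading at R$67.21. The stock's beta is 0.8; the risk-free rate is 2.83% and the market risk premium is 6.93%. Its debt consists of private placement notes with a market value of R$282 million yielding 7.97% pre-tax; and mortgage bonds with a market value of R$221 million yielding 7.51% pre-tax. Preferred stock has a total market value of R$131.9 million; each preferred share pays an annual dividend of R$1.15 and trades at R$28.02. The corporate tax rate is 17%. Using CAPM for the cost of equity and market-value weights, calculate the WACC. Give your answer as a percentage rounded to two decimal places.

7.74%

Cost of equity via CAPM: Re = 2.83% + 0.8 × 6.93% = 8.3740%.
Cost of preferred: Rp = 1.15 / 28.02 = 4.1042%.
Market value of equity E = 67.21 × 26.72m = 1795.8512m.
Total capital V = 1795.8512 + 131.9 + 282 + 221 = 2430.7512.
Equity: weight = 1795.8512/2430.7512 = 0.7388; cost = 8.374%.
Preferred: weight = 131.9/2430.7512 = 0.0543; cost = 4.1042%.
Private placement notes: weight = 282/2430.7512 = 0.1160; after-tax cost = 7.97% × (1 − 17%) = 6.6151%.
Mortgage bonds: weight = 221/2430.7512 = 0.0909; after-tax cost = 7.51% × (1 − 17%) = 6.2333%.
WACC = 0.7388 × 8.3740% + 0.0543 × 4.1042% + 0.1160 × 6.6151% + 0.0909 × 6.2333% = 7.7436%.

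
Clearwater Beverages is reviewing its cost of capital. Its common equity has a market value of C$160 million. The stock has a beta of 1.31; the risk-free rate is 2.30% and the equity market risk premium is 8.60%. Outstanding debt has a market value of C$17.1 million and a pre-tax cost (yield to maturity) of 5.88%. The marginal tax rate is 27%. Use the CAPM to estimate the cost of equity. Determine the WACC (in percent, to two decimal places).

Cost of equity via CAPM: Re = 2.3% + 1.31 × 8.6% = 13.5660%.
Total capital V = 160 + 17.1 = 177.1.
Equity: weight = 160/177.1 = 0.9034; cost = 13.566%.
Debt: weight = 17.1/177.1 = 0.0966; after-tax cost = 5.88% × (1 − 27%) = 4.2924%.
WACC = 0.9034 × 13.5660% + 0.0966 × 4.2924% = 12.6706%.

12.67%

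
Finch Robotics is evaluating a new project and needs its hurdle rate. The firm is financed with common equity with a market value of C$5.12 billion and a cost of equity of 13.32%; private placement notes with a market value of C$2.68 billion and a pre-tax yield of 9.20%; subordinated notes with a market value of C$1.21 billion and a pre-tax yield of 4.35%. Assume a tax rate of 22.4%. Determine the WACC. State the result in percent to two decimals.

10.15%

Total capital V = 5.12 + 2.68 + 1.21 = 9.01.
Equity: weight = 5.12/9.01 = 0.5683; cost = 13.32%.
Private placement notes: weight = 2.68/9.01 = 0.2974; after-tax cost = 9.2% × (1 − 22.4%) = 7.1392%.
Subordinated notes: weight = 1.21/9.01 = 0.1343; after-tax cost = 4.35% × (1 − 22.4%) = 3.3756%.
WACC = 0.5683 × 13.3200% + 0.2974 × 7.1392% + 0.1343 × 3.3756% = 10.1461%.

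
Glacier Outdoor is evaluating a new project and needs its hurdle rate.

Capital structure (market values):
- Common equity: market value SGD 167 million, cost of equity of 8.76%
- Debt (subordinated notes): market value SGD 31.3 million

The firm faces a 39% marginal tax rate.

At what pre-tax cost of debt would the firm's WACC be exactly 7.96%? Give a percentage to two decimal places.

Total capital V = 167 + 31.3 = 198.3.
Equity weight = 167/198.3 = 0.8422.
Subordinated notes weight = 31.3/198.3 = 0.1578.
Equity contribution = 0.8422 × 8.76% = 7.3773%.
Remaining for debt = 7.96% − 7.3773% = 0.5827%.
Rd × (1 − 39%) × 0.1578 = 0.5827%  ⇒  Rd = 6.0519%.

6.05%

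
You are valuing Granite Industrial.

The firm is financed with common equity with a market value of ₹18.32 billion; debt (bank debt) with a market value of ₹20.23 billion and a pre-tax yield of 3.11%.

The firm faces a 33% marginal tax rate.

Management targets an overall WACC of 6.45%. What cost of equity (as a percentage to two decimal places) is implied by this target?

Total capital V = 18.32 + 20.23 = 38.55.
Equity weight = 18.32/38.55 = 0.4752.
Bank debt weight = 20.23/38.55 = 0.5248.
Debt contribution = 0.5248 × 3.11% × (1 − 33%) = 1.0935%.
Required equity contribution = 6.45% − 1.0935% = 5.3565%.
Re = 5.3565% / 0.4752 = 11.2715%.

11.27%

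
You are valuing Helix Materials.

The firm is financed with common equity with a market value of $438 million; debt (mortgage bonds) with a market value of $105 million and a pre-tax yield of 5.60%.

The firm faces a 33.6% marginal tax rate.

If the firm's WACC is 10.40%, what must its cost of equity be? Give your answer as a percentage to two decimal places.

12.00%

Total capital V = 438 + 105 = 543.
Equity weight = 438/543 = 0.8066.
Mortgage bonds weight = 105/543 = 0.1934.
Debt contribution = 0.1934 × 5.6% × (1 − 33.6%) = 0.7190%.
Required equity contribution = 10.4% − 0.7190% = 9.6810%.
Re = 9.6810% / 0.8066 = 12.0018%.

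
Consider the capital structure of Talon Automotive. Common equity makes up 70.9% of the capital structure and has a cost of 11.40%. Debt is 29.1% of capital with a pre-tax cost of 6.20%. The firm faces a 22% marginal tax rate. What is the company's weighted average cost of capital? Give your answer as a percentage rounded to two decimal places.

9.49%

After-tax cost of debt = 6.2% × (1 − 22%) = 4.8360%.
WACC = 0.709 × 11.4000% + 0.291 × 4.8360% = 9.4899%.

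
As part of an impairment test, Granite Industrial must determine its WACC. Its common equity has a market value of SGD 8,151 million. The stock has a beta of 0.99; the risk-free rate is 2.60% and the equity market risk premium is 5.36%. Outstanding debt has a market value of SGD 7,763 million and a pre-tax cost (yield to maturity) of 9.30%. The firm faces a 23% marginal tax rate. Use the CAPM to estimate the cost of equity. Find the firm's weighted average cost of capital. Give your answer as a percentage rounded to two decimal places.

Cost of equity via CAPM: Re = 2.6% + 0.99 × 5.36% = 7.9064%.
Total capital V = 8151 + 7763 = 15914.
Equity: weight = 8151/15914 = 0.5122; cost = 7.9064%.
Debt: weight = 7763/15914 = 0.4878; after-tax cost = 9.3% × (1 − 23%) = 7.1610%.
WACC = 0.5122 × 7.9064% + 0.4878 × 7.1610% = 7.5428%.

7.54%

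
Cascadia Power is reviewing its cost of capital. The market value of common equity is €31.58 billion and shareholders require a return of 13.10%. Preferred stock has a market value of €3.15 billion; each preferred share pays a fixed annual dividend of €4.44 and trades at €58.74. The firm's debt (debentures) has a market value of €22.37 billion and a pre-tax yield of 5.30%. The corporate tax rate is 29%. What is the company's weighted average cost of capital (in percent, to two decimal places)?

9.14%

Cost of preferred: Rp = 4.44 / 58.74 = 7.5587%.
Total capital V = 31.58 + 3.15 + 22.37 = 57.1.
Equity: weight = 31.58/57.1 = 0.5531; cost = 13.1%.
Preferred: weight = 3.15/57.1 = 0.0552; cost = 7.5587%.
Debentures: weight = 22.37/57.1 = 0.3918; after-tax cost = 5.3% × (1 − 29%) = 3.7630%.
WACC = 0.5531 × 13.1000% + 0.0552 × 7.5587% + 0.3918 × 3.7630% = 9.1364%.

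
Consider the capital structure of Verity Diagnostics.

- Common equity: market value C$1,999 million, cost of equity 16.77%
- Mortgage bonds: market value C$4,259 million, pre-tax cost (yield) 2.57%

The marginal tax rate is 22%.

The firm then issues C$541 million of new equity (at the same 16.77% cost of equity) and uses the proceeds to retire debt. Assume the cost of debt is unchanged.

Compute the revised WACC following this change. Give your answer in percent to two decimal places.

8.00%

After the change:
Total capital V = 2540 + 3718 = 6258.
Equity: weight = 2540/6258 = 0.4059; cost = 16.77%.
Mortgage bonds: weight = 3718/6258 = 0.5941; after-tax cost = 2.57% × (1 − 22%) = 2.0046%.
WACC = 0.4059 × 16.7700% + 0.5941 × 2.0046% = 7.9976%.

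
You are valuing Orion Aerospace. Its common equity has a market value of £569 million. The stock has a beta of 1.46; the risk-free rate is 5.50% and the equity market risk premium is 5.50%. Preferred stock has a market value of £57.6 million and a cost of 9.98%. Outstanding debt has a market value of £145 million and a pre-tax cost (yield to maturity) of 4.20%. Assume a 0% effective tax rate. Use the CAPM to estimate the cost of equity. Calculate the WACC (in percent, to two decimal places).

11.51%

Cost of equity via CAPM: Re = 5.5% + 1.46 × 5.5% = 13.5300%.
Total capital V = 569 + 57.6 + 145 = 771.6.
Equity: weight = 569/771.6 = 0.7374; cost = 13.53%.
Preferred: weight = 57.6/771.6 = 0.0747; cost = 9.98%.
Debt: weight = 145/771.6 = 0.1879; after-tax cost = 4.2% × (1 − 0%) = 4.2000%.
WACC = 0.7374 × 13.5300% + 0.0747 × 9.9800% + 0.1879 × 4.2000% = 11.5117%.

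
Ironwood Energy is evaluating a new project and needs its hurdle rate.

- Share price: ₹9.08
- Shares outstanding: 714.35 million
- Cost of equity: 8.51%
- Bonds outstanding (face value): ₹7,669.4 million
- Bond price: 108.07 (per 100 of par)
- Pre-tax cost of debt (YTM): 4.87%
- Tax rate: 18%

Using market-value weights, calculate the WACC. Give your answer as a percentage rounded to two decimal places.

5.98%

Market value of equity E = 9.08 × 714.35m = 6486.298m. Market value of debt D = 7669.4m × 108.07/100 = 8288.32058m.
Total capital V = 6486.298 + 8288.32058 = 14774.61858.
Equity: weight = 6486.298/14774.61858 = 0.4390; cost = 8.51%.
Bonds outstanding: weight = 8288.32058/14774.61858 = 0.5610; after-tax cost = 4.87% × (1 − 18%) = 3.9934%.
WACC = 0.4390 × 8.5100% + 0.5610 × 3.9934% = 5.9763%.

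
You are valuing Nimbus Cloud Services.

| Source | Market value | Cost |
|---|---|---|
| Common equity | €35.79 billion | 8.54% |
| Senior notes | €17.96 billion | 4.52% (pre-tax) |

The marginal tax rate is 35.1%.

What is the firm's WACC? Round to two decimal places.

6.67%

Total capital V = 35.79 + 17.96 = 53.75.
Equity: weight = 35.79/53.75 = 0.6659; cost = 8.54%.
Senior notes: weight = 17.96/53.75 = 0.3341; after-tax cost = 4.52% × (1 − 35.1%) = 2.9335%.
WACC = 0.6659 × 8.5400% + 0.3341 × 2.9335% = 6.6666%.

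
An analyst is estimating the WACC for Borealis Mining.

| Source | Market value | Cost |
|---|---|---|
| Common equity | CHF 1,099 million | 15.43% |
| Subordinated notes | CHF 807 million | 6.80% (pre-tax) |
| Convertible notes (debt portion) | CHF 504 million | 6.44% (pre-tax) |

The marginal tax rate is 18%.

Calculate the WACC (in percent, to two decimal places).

10.01%

Total capital V = 1099 + 807 + 504 = 2410.
Equity: weight = 1099/2410 = 0.4560; cost = 15.43%.
Subordinated notes: weight = 807/2410 = 0.3349; after-tax cost = 6.8% × (1 − 18%) = 5.5760%.
Convertible notes (debt portion): weight = 504/2410 = 0.2091; after-tax cost = 6.44% × (1 − 18%) = 5.2808%.
WACC = 0.4560 × 15.4300% + 0.3349 × 5.5760% + 0.2091 × 5.2808% = 10.0079%.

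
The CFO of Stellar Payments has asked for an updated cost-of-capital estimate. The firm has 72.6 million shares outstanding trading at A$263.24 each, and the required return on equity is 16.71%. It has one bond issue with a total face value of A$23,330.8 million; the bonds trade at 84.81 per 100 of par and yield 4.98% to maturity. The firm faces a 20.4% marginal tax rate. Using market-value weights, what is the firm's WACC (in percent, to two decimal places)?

Market value of equity E = 263.24 × 72.6m = 19111.224m. Market value of debt D = 23330.8m × 84.81/100 = 19786.85148m.
Total capital V = 19111.224 + 19786.85148 = 38898.07548.
Equity: weight = 19111.224/38898.07548 = 0.4913; cost = 16.71%.
Bonds outstanding: weight = 19786.85148/38898.07548 = 0.5087; after-tax cost = 4.98% × (1 − 20.4%) = 3.9641%.
WACC = 0.4913 × 16.7100% + 0.5087 × 3.9641% = 10.2263%.

10.23%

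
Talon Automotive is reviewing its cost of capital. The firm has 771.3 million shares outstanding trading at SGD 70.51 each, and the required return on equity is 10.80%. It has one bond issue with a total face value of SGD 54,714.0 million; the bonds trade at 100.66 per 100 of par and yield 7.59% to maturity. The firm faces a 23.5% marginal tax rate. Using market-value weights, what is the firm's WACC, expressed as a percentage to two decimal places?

Market value of equity E = 70.51 × 771.3m = 54384.363m. Market value of debt D = 54714m × 100.66/100 = 55075.1124m.
Total capital V = 54384.363 + 55075.1124 = 109459.4754.
Equity: weight = 54384.363/109459.4754 = 0.4968; cost = 10.8%.
Bonds outstanding: weight = 55075.1124/109459.4754 = 0.5032; after-tax cost = 7.59% × (1 − 23.5%) = 5.8064%.
WACC = 0.4968 × 10.8000% + 0.5032 × 5.8064% = 8.2874%.

8.29%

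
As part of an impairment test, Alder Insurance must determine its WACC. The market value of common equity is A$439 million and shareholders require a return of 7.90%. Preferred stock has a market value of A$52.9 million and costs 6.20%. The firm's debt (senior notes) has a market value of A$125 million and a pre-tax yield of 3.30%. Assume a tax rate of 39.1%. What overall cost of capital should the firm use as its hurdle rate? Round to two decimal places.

Total capital V = 439 + 52.9 + 125 = 616.9.
Equity: weight = 439/616.9 = 0.7116; cost = 7.9%.
Preferred: weight = 52.9/616.9 = 0.0858; cost = 6.2%.
Senior notes: weight = 125/616.9 = 0.2026; after-tax cost = 3.3% × (1 − 39.1%) = 2.0097%.
WACC = 0.7116 × 7.9000% + 0.0858 × 6.2000% + 0.2026 × 2.0097% = 6.5607%.

6.56%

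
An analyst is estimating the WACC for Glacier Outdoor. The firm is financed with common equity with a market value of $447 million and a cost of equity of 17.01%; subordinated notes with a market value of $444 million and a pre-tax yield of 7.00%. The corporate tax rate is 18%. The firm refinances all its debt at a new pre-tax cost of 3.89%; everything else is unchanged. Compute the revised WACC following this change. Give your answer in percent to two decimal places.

After the change:
Total capital V = 447 + 444 = 891.
Equity: weight = 447/891 = 0.5017; cost = 17.01%.
Subordinated notes: weight = 444/891 = 0.4983; after-tax cost = 3.89% × (1 − 18%) = 3.1898%.
WACC = 0.5017 × 17.0100% + 0.4983 × 3.1898% = 10.1232%.

10.12%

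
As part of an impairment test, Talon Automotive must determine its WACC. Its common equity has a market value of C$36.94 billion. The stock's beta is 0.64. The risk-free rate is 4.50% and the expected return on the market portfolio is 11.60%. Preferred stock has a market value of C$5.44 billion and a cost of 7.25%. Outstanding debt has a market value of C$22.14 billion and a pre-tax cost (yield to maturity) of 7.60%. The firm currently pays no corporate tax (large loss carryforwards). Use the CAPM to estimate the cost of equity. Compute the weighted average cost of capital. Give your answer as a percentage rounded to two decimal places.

8.40%

Market risk premium = 11.6% − 4.5% = 7.1%.
Cost of equity via CAPM: Re = 4.5% + 0.64 × 7.1% = 9.0440%.
Total capital V = 36.94 + 5.44 + 22.14 = 64.52.
Equity: weight = 36.94/64.52 = 0.5725; cost = 9.044%.
Preferred: weight = 5.44/64.52 = 0.0843; cost = 7.25%.
Debt: weight = 22.14/64.52 = 0.3431; after-tax cost = 7.6% × (1 − 0%) = 7.6000%.
WACC = 0.5725 × 9.0440% + 0.0843 × 7.2500% + 0.3431 × 7.6000% = 8.3972%.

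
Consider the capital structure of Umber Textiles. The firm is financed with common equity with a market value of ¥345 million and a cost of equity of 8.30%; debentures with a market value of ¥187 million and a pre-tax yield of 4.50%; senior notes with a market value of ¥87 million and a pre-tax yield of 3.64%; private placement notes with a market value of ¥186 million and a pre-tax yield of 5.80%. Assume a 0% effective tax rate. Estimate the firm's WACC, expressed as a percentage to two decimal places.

6.34%

Total capital V = 345 + 187 + 87 + 186 = 805.
Equity: weight = 345/805 = 0.4286; cost = 8.3%.
Debentures: weight = 187/805 = 0.2323; after-tax cost = 4.5% × (1 − 0%) = 4.5000%.
Senior notes: weight = 87/805 = 0.1081; after-tax cost = 3.64% × (1 − 0%) = 3.6400%.
Private placement notes: weight = 186/805 = 0.2311; after-tax cost = 5.8% × (1 − 0%) = 5.8000%.
WACC = 0.4286 × 8.3000% + 0.2323 × 4.5000% + 0.1081 × 3.6400% + 0.2311 × 5.8000% = 6.3360%.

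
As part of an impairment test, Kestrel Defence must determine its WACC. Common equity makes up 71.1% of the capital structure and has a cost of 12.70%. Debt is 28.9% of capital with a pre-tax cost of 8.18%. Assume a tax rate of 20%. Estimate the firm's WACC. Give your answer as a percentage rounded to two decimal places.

10.92%

After-tax cost of debt = 8.18% × (1 − 20%) = 6.5440%.
WACC = 0.711 × 12.7000% + 0.289 × 6.5440% = 10.9209%.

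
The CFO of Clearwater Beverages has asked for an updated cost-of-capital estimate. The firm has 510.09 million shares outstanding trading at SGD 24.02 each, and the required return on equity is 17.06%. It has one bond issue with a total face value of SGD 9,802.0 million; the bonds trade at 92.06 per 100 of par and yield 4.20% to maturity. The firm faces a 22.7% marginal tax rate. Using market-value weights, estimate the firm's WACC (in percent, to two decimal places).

11.20%

Market value of equity E = 24.02 × 510.09m = 12252.3618m. Market value of debt D = 9802m × 92.06/100 = 9023.7212m.
Total capital V = 12252.3618 + 9023.7212 = 21276.083.
Equity: weight = 12252.3618/21276.083 = 0.5759; cost = 17.06%.
Bonds outstanding: weight = 9023.7212/21276.083 = 0.4241; after-tax cost = 4.2% × (1 − 22.7%) = 3.2466%.
WACC = 0.5759 × 17.0600% + 0.4241 × 3.2466% = 11.2014%.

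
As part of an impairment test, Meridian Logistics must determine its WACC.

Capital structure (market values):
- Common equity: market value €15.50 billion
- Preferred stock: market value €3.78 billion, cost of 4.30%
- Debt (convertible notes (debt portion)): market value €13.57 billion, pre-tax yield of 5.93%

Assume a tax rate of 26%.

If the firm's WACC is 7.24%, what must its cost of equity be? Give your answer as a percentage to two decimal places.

Total capital V = 15.5 + 3.78 + 13.57 = 32.85.
Equity weight = 15.5/32.85 = 0.4718.
Preferred weight = 3.78/32.85 = 0.1151.
Convertible notes (debt portion) weight = 13.57/32.85 = 0.4131.
Debt contribution = 0.4131 × 5.93% × (1 − 26%) = 1.8127%.
Preferred contribution = 0.1151 × 4.3% = 0.4948%.
Required equity contribution = 7.24% − 2.3075% = 4.9325%.
Re = 4.9325% / 0.4718 = 10.4537%.

10.45%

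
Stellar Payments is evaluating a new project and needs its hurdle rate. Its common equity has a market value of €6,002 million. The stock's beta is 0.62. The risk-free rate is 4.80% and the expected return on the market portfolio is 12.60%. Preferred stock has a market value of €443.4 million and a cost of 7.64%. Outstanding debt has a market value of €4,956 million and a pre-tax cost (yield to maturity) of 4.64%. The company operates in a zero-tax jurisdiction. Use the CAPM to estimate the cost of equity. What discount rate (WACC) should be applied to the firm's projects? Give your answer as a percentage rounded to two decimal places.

Market risk premium = 12.6% − 4.8% = 7.8%.
Cost of equity via CAPM: Re = 4.8% + 0.62 × 7.8% = 9.6360%.
Total capital V = 6002 + 443.4 + 4956 = 11401.4.
Equity: weight = 6002/11401.4 = 0.5264; cost = 9.636%.
Preferred: weight = 443.4/11401.4 = 0.0389; cost = 7.64%.
Debt: weight = 4956/11401.4 = 0.4347; after-tax cost = 4.64% × (1 − 0%) = 4.6400%.
WACC = 0.5264 × 9.6360% + 0.0389 × 7.6400% + 0.4347 × 4.6400% = 7.3867%.

7.39%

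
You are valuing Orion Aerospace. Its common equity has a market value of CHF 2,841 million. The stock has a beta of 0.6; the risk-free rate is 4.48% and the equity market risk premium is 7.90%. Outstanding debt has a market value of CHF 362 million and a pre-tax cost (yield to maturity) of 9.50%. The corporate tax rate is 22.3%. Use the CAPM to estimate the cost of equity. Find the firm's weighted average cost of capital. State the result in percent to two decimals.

Cost of equity via CAPM: Re = 4.48% + 0.6 × 7.9% = 9.2200%.
Total capital V = 2841 + 362 = 3203.
Equity: weight = 2841/3203 = 0.8870; cost = 9.22%.
Debt: weight = 362/3203 = 0.1130; after-tax cost = 9.5% × (1 − 22.3%) = 7.3815%.
WACC = 0.8870 × 9.2200% + 0.1130 × 7.3815% = 9.0122%.

9.01%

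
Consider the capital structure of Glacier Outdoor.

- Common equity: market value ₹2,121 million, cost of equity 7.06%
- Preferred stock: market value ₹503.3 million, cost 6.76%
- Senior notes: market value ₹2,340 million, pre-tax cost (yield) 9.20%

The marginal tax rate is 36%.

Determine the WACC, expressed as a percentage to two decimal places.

Total capital V = 2121 + 503.3 + 2340 = 4964.3.
Equity: weight = 2121/4964.3 = 0.4273; cost = 7.06%.
Preferred: weight = 503.3/4964.3 = 0.1014; cost = 6.76%.
Senior notes: weight = 2340/4964.3 = 0.4714; after-tax cost = 9.2% × (1 − 36%) = 5.8880%.
WACC = 0.4273 × 7.0600% + 0.1014 × 6.7600% + 0.4714 × 5.8880% = 6.4771%.

6.48%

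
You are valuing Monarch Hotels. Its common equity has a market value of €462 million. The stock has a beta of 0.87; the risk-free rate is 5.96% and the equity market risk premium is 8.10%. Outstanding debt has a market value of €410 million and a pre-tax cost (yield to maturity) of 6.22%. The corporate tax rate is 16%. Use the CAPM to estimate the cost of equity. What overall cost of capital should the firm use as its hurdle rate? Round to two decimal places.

9.35%

Cost of equity via CAPM: Re = 5.96% + 0.87 × 8.1% = 13.0070%.
Total capital V = 462 + 410 = 872.
Equity: weight = 462/872 = 0.5298; cost = 13.007%.
Debt: weight = 410/872 = 0.4702; after-tax cost = 6.22% × (1 − 16%) = 5.2248%.
WACC = 0.5298 × 13.0070% + 0.4702 × 5.2248% = 9.3479%.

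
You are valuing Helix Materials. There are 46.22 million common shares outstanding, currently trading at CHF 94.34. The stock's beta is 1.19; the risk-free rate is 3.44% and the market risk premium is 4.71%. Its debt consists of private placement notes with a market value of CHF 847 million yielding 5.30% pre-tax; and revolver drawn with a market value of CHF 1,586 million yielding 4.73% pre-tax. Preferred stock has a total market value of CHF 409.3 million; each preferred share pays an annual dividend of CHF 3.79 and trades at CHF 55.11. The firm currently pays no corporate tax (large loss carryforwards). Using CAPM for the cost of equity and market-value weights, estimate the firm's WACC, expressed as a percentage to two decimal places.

Cost of equity via CAPM: Re = 3.44% + 1.19 × 4.71% = 9.0449%.
Cost of preferred: Rp = 3.79 / 55.11 = 6.8772%.
Market value of equity E = 94.34 × 46.22m = 4360.3948m.
Total capital V = 4360.3948 + 409.3 + 847 + 1586 = 7202.6948.
Equity: weight = 4360.3948/7202.6948 = 0.6054; cost = 9.0449%.
Preferred: weight = 409.3/7202.6948 = 0.0568; cost = 6.8772%.
Private placement notes: weight = 847/7202.6948 = 0.1176; after-tax cost = 5.3% × (1 − 0%) = 5.3000%.
Revolver drawn: weight = 1586/7202.6948 = 0.2202; after-tax cost = 4.73% × (1 − 0%) = 4.7300%.
WACC = 0.6054 × 9.0449% + 0.0568 × 6.8772% + 0.1176 × 5.3000% + 0.2202 × 4.7300% = 7.5312%.

7.53%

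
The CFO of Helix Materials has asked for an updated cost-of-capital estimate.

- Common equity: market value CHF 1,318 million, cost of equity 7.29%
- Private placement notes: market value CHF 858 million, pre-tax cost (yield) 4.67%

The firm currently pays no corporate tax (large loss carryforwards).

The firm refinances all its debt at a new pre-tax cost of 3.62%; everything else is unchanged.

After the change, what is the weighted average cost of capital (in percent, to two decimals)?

After the change:
Total capital V = 1318 + 858 = 2176.
Equity: weight = 1318/2176 = 0.6057; cost = 7.29%.
Private placement notes: weight = 858/2176 = 0.3943; after-tax cost = 3.62% × (1 − 0%) = 3.6200%.
WACC = 0.6057 × 7.2900% + 0.3943 × 3.6200% = 5.8429%.

5.84%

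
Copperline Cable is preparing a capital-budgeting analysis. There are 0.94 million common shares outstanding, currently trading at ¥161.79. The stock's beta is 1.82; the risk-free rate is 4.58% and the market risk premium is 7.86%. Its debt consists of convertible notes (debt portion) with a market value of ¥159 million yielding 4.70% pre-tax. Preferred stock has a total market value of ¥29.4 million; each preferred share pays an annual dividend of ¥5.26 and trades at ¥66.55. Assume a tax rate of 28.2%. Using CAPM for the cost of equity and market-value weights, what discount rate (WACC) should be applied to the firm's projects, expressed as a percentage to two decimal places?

Cost of equity via CAPM: Re = 4.58% + 1.82 × 7.86% = 18.8852%.
Cost of preferred: Rp = 5.26 / 66.55 = 7.9038%.
Market value of equity E = 161.79 × 0.94m = 152.0826m.
Total capital V = 152.0826 + 29.4 + 159 = 340.4826.
Equity: weight = 152.0826/340.4826 = 0.4467; cost = 18.8852%.
Preferred: weight = 29.4/340.4826 = 0.0863; cost = 7.9038%.
Convertible notes (debt portion): weight = 159/340.4826 = 0.4670; after-tax cost = 4.7% × (1 − 28.2%) = 3.3746%.
WACC = 0.4467 × 18.8852% + 0.0863 × 7.9038% + 0.4670 × 3.3746% = 10.6938%.

10.69%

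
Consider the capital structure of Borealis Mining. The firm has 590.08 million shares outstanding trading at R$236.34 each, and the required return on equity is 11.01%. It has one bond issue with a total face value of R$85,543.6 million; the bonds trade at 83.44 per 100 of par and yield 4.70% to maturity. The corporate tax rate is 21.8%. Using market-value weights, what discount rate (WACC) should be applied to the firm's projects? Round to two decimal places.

Market value of equity E = 236.34 × 590.08m = 139459.5072m. Market value of debt D = 85543.6m × 83.44/100 = 71377.57984m.
Total capital V = 139459.5072 + 71377.57984 = 210837.08704.
Equity: weight = 139459.5072/210837.08704 = 0.6615; cost = 11.01%.
Bonds outstanding: weight = 71377.57984/210837.08704 = 0.3385; after-tax cost = 4.7% × (1 − 21.8%) = 3.6754%.
WACC = 0.6615 × 11.0100% + 0.3385 × 3.6754% = 8.5269%.

8.53%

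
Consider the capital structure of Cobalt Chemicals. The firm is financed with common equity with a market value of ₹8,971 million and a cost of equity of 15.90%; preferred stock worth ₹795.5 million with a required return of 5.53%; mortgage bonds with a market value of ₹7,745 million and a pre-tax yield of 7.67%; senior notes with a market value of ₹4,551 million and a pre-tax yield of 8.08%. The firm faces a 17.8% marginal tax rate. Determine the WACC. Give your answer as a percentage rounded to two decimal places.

10.25%

Total capital V = 8971 + 795.5 + 7745 + 4551 = 22062.5.
Equity: weight = 8971/22062.5 = 0.4066; cost = 15.9%.
Preferred: weight = 795.5/22062.5 = 0.0361; cost = 5.53%.
Mortgage bonds: weight = 7745/22062.5 = 0.3510; after-tax cost = 7.67% × (1 − 17.8%) = 6.3047%.
Senior notes: weight = 4551/22062.5 = 0.2063; after-tax cost = 8.08% × (1 − 17.8%) = 6.6418%.
WACC = 0.4066 × 15.9000% + 0.0361 × 5.5300% + 0.3510 × 6.3047% + 0.2063 × 6.6418% = 10.2479%.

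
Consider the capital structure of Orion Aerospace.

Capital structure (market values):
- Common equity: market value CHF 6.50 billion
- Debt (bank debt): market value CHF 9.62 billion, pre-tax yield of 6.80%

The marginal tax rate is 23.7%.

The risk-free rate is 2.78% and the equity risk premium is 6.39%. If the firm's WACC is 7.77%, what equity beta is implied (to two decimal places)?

Total capital V = 6.5 + 9.62 = 16.12.
Equity weight = 6.5/16.12 = 0.4032.
Bank debt weight = 9.62/16.12 = 0.5968.
Debt contribution = 0.5968 × 6.8% × (1 − 23.7%) = 3.0963%.
Required equity contribution = 7.77% − 3.0963% = 4.6737%  ⇒  Re = 11.5908%.
CAPM: 11.5908% = 2.78% + β × 6.39%  ⇒  β = 1.3788.

1.38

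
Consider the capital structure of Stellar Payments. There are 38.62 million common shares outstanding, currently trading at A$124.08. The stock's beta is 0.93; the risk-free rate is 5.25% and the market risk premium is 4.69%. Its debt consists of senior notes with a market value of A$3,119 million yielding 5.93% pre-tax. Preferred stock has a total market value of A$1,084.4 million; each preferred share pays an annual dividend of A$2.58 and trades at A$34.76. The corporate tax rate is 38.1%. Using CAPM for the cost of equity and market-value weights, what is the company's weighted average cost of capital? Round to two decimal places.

Cost of equity via CAPM: Re = 5.25% + 0.93 × 4.69% = 9.6117%.
Cost of preferred: Rp = 2.58 / 34.76 = 7.4223%.
Market value of equity E = 124.08 × 38.62m = 4791.9696m.
Total capital V = 4791.9696 + 1084.4 + 3119 = 8995.3696.
Equity: weight = 4791.9696/8995.3696 = 0.5327; cost = 9.6117%.
Preferred: weight = 1084.4/8995.3696 = 0.1206; cost = 7.4223%.
Senior notes: weight = 3119/8995.3696 = 0.3467; after-tax cost = 5.93% × (1 − 38.1%) = 3.6707%.
WACC = 0.5327 × 9.6117% + 0.1206 × 7.4223% + 0.3467 × 3.6707% = 7.2878%.

7.29%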